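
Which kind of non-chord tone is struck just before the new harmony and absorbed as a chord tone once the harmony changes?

Approach: ahead of the chord change (typically by step), so it is dissonant against the current harmony. Departure: none — the same pitch is restated or held and is a chord tone of the new harmony.
Dissonant first, consonant once the harmony catches up: the note simply arrives early — an anticipation. (The reverse timing, consonant first and dissonant after the change, would be a suspension or retardation.)

Anticipation.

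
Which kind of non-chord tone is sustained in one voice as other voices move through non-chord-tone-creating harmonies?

Pedal tone.

Approach: none. Departure: none — a single pitch is sustained while the chords change around it, passing through harmonies that do not contain it.
No melodic motion at all; the dissonance is created entirely by the moving harmonies against the stationary note — a pedal tone (pedal point).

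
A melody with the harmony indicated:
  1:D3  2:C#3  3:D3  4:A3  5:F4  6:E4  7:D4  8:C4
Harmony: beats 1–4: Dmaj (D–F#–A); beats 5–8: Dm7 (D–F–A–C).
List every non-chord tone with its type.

C#3 (beat 2) — neighbor tone; E4 (beat 6) — passing tone.

The harmony at that moment is D major triad (D, F#, A); C#3 is not a chord tone.
It is approached by step down from D3 and left by step up to D3.
Step away and step back to the same note — a neighbor tone (lower neighbor).
The harmony at that moment is D minor seventh chord (D, F, A, C); E4 is not a chord tone.
It is approached by step down from F4 and left by step down to D4.
Step in, step out in the same direction — a passing tone.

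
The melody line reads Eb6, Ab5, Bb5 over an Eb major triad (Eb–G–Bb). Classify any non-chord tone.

The harmony at that moment is Eb major triad (Eb, G, Bb); Ab5 is not a chord tone.
It is approached by leap down from Eb6 and left by step up to Bb5.
Leap in, step out — an appoggiatura.

Ab5 is an appoggiatura.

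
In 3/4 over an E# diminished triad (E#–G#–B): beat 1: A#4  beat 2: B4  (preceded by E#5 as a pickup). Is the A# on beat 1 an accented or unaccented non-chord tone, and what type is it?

The harmony at that moment is E# diminished triad (E#, G#, B); A#4 is not a chord tone.
It is approached by leap down from E#5 and left by step up to B4.
Leap in, step out — an appoggiatura.
It falls on the downbeat, so it is accented.

Accented appoggiatura.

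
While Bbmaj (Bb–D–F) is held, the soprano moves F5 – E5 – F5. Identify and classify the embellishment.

E5 is a neighbor tone.

The harmony at that moment is Bb major triad (Bb, D, F); E5 is not a chord tone.
It is approached by step down from F5 and left by step up to F5.
Step away and step back to the same note — a neighbor tone (lower neighbor).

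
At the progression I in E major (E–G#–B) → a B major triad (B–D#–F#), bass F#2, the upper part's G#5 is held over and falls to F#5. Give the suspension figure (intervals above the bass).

At the second chord the bass is F#2. The suspended G#5 lies a ninth above the bass; after resolving down by step to F#5, the interval above the bass becomes an octave.
Suspension figures are named by those two intervals: 9–8.

9–8 suspension.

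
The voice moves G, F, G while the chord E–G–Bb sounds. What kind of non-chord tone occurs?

The harmony at that moment is E diminished triad (E, G, Bb); F is not a chord tone.
It is approached by step down from G and left by step up to G.
Step away and step back to the same note — a neighbor tone (lower neighbor).

F is a neighbor tone.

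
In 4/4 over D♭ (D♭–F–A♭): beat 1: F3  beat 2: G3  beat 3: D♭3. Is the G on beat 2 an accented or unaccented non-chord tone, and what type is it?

Unaccented escape tone.

The harmony at that moment is D♭ major triad (D♭, F, A♭); G3 is not a chord tone.
It is approached by step up from F3 and left by leap down to D♭3.
Step in, leap out — an escape tone.
It falls on a weak beat, so it is unaccented.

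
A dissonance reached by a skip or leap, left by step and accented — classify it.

Appoggiatura.

Approach: by leap. Departure: by step. Metric position: strong.
Leap in, step out, in a metrically strong position — an appoggiatura. (It is the mirror image of the escape tone, which steps in and leaps out from a weak position.)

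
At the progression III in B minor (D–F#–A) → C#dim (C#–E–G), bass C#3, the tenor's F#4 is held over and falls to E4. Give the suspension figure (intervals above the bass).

4–3 suspension.

At the second chord the bass is C#3. The suspended F#4 lies a fourth above the bass; after resolving down by step to E4, the interval above the bass becomes a third.
Suspension figures are named by those two intervals: 4–3.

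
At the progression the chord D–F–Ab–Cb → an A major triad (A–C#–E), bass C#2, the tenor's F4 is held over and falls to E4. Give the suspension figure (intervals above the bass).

At the second chord the bass is C#2. The suspended F4 lies a fourth above the bass; after resolving down by step to E4, the interval above the bass becomes a third.
Suspension figures are named by those two intervals: 4–3.

4–3 suspension.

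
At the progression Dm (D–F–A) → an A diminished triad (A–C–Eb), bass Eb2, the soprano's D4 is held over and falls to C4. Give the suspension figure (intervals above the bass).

At the second chord the bass is Eb2. The suspended D4 lies a seventh above the bass; after resolving down by step to C4, the interval above the bass becomes a sixth.
Suspension figures are named by those two intervals: 7–6.

7–6 suspension.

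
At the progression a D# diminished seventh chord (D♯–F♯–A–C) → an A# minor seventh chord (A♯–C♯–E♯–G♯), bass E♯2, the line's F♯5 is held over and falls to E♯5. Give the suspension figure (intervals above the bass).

9–8 suspension.

At the second chord the bass is E♯2. The suspended F♯5 lies a ninth above the bass; after resolving down by step to E♯5, the interval above the bass becomes an octave.
Suspension figures are named by those two intervals: 9–8.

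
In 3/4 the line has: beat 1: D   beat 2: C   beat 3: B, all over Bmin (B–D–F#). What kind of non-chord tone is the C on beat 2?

Passing tone.

The harmony at that moment is B minor triad (B, D, F#); C is not a chord tone.
It is approached by step down from D and left by step down to B.
Step in, step out in the same direction — a passing tone.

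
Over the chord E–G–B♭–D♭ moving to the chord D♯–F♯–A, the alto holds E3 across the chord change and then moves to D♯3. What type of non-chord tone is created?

The harmony at that moment is D♯ diminished triad (D♯, F♯, A); E3 is not a chord tone.
It is held over (the same pitch as the preceding E3) and left by step down to D♯3.
Held over from the previous chord and resolving down by step — a suspension.

E3 is a suspension.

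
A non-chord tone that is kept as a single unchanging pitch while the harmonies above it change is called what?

Approach: none. Departure: none — a single pitch is sustained while the chords change around it, passing through harmonies that do not contain it.
No melodic motion at all; the dissonance is created entirely by the moving harmonies against the stationary note — a pedal tone (pedal point).

Pedal tone.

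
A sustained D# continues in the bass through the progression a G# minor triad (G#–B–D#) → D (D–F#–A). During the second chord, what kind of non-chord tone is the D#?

The harmony at that moment is D major triad (D, F#, A); D# is not a chord tone.
It is held over (the same pitch as the preceding D#) and then sustained as the same pitch into the next harmony.
Sustained through a change of harmony — a pedal tone.

Pedal tone (pedal point).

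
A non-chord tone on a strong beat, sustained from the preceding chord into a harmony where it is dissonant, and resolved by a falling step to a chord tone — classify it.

Suspension.

Approach: by preparation — the pitch is first a chord tone, then held (tied or repeated) while the harmony changes under it. Departure: down by step. Metric position: strong.
A prepared dissonance that resolves downward by step — a suspension. (The same figure resolving upward would be a retardation.)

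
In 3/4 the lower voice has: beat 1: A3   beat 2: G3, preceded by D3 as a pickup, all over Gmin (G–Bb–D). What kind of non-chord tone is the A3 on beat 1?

Appoggiatura.

The harmony at that moment is G minor triad (G, Bb, D); A3 is not a chord tone.
It is approached by leap up from D3 and left by step down to G3.
Leap in, step out, metrically accented — an appoggiatura.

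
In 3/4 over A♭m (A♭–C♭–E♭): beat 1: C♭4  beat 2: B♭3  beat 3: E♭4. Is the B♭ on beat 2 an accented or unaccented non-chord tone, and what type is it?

The harmony at that moment is A♭ minor triad (A♭, C♭, E♭); B♭3 is not a chord tone.
It is approached by step down from C♭4 and left by leap up to E♭4.
Step in, leap out — an escape tone.
It falls on a weak beat, so it is unaccented.

Unaccented escape tone.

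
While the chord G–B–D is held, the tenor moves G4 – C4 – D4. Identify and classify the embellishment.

C4 is an appoggiatura.

The harmony at that moment is G major triad (G, B, D); C4 is not a chord tone.
It is approached by leap down from G4 and left by step up to D4.
Leap in, step out — an appoggiatura.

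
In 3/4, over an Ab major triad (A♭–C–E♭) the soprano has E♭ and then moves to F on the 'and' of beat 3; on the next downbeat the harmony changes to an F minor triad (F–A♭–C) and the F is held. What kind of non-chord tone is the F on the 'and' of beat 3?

The harmony at that moment is A♭ major triad (A♭, C, E♭); F is not a chord tone.
It is approached by step up from E♭ and then sustained as the same pitch into the next harmony.
Arriving early and becoming a chord tone when the harmony changes — an anticipation.

Anticipation.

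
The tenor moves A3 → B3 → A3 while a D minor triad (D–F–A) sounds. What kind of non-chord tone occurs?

B3 is a neighbor tone.

The harmony at that moment is D minor triad (D, F, A); B3 is not a chord tone.
It is approached by step up from A3 and left by step down to A3.
Step away and step back to the same note — a neighbor tone (upper neighbor).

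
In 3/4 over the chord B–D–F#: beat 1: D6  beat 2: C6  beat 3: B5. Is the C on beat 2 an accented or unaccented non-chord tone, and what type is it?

The harmony at that moment is B minor triad (B, D, F#); C6 is not a chord tone.
It is approached by step down from D6 and left by step down to B5.
Step in, step out in the same direction — a passing tone.
It falls on a weak beat, so it is unaccented.

Unaccented passing tone.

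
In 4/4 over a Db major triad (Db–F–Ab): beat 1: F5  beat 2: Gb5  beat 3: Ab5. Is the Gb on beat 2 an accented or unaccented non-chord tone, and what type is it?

The harmony at that moment is Db major triad (Db, F, Ab); Gb5 is not a chord tone.
It is approached by step up from F5 and left by step up to Ab5.
Step in, step out in the same direction — a passing tone.
It falls on a weak beat, so it is unaccented.

Unaccented passing tone.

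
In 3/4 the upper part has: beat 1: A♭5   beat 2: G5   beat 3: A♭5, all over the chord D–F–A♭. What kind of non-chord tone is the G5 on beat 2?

Lower neighbor tone.

The harmony at that moment is D diminished triad (D, F, A♭); G5 is not a chord tone.
It is approached by step down from A♭5 and left by step up to A♭5.
Step away and step back to the same note — a neighbor tone (lower neighbor).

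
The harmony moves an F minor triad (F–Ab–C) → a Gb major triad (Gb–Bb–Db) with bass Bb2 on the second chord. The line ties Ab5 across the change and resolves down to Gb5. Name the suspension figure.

7–6 suspension.

At the second chord the bass is Bb2. The suspended Ab5 lies a seventh above the bass; after resolving down by step to Gb5, the interval above the bass becomes a sixth.
Suspension figures are named by those two intervals: 7–6.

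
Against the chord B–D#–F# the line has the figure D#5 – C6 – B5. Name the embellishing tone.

The harmony at that moment is B major triad (B, D#, F#); C6 is not a chord tone.
It is approached by leap up from D#5 and left by step down to B5.
Leap in, step out — an appoggiatura.

C6 is an appoggiatura.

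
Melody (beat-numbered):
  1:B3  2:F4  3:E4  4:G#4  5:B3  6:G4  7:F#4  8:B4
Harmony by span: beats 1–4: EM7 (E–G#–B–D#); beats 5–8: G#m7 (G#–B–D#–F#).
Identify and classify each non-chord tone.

The harmony at that moment is E major seventh chord (E, G#, B, D#); F4 is not a chord tone.
It is approached by leap up from B3 and left by step down to E4.
Leap in, step out — an appoggiatura.
The harmony at that moment is G# minor seventh chord (G#, B, D#, F#); G4 is not a chord tone.
It is approached by leap up from B3 and left by step down to F#4.
Leap in, step out — an appoggiatura.

F4 (beat 2) — appoggiatura; G4 (beat 6) — appoggiatura.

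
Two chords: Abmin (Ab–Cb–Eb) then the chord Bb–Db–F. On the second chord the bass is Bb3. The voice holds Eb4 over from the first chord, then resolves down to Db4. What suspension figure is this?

At the second chord the bass is Bb3. The suspended Eb4 lies a fourth above the bass; after resolving down by step to Db4, the interval above the bass becomes a third.
Suspension figures are named by those two intervals: 4–3.

4–3 suspension.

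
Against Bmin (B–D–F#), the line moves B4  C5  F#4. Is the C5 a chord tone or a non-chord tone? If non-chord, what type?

Non-chord tone — an escape tone.

The harmony at that moment is B minor triad (B, D, F#); C5 is not a chord tone.
It is approached by step up from B4 and left by leap down to F#4.
Step in, leap out — an escape tone.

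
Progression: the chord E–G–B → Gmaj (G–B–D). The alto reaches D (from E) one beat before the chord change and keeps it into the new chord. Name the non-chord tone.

The harmony at that moment is E minor triad (E, G, B); D is not a chord tone.
It is approached by step down from E and then sustained as the same pitch into the next harmony.
Arriving early and becoming a chord tone when the harmony changes — an anticipation.

D is an anticipation.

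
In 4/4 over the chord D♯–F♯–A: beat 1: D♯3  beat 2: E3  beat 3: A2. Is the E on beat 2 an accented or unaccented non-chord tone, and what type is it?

The harmony at that moment is D♯ diminished triad (D♯, F♯, A); E3 is not a chord tone.
It is approached by step up from D♯3 and left by leap down to A2.
Step in, leap out — an escape tone.
It falls on a weak beat, so it is unaccented.

Unaccented escape tone.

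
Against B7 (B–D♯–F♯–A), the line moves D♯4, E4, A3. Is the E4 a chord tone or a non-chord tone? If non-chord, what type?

Non-chord tone — an escape tone.

The harmony at that moment is B dominant seventh chord (B, D♯, F♯, A); E4 is not a chord tone.
It is approached by step up from D♯4 and left by leap down to A3.
Step in, leap out — an escape tone.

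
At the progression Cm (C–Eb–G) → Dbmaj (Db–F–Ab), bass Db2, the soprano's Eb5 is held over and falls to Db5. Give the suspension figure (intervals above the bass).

9–8 suspension.

At the second chord the bass is Db2. The suspended Eb5 lies a ninth above the bass; after resolving down by step to Db5, the interval above the bass becomes an octave.
Suspension figures are named by those two intervals: 9–8.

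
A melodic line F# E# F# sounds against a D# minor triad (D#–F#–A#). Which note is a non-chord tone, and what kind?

The harmony at that moment is D# minor triad (D#, F#, A#); E# is not a chord tone.
It is approached by step down from F# and left by step up to F#.
Step away and step back to the same note — a neighbor tone (lower neighbor).

E# is a neighbor tone.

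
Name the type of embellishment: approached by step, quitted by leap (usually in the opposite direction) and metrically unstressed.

Approach: by step. Departure: by leap. Metric position: weak.
Step in, leap out, from a weak position — an escape tone (échappée). (It is the mirror image of the appoggiatura, which leaps in and steps out on a strong beat.)

Escape tone.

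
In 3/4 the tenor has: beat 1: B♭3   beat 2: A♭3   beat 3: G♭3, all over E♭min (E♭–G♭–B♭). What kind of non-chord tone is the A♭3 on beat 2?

Passing tone.

The harmony at that moment is E♭ minor triad (E♭, G♭, B♭); A♭3 is not a chord tone.
It is approached by step down from B♭3 and left by step down to G♭3.
Step in, step out in the same direction — a passing tone.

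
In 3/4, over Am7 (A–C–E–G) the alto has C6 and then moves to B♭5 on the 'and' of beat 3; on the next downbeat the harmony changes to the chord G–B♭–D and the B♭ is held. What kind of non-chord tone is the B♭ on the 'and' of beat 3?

Anticipation.

The harmony at that moment is A minor seventh chord (A, C, E, G); B♭5 is not a chord tone.
It is approached by step down from C6 and then sustained as the same pitch into the next harmony.
Arriving early and becoming a chord tone when the harmony changes — an anticipation.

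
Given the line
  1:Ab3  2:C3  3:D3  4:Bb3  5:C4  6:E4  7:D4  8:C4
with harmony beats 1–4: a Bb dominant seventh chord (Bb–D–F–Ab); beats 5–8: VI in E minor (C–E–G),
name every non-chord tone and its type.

C3 (beat 2) — appoggiatura; D4 (beat 7) — passing tone.

The harmony at that moment is Bb dominant seventh chord (Bb, D, F, Ab); C3 is not a chord tone.
It is approached by leap down from Ab3 and left by step up to D3.
Leap in, step out — an appoggiatura.
The harmony at that moment is C major triad (C, E, G); D4 is not a chord tone.
It is approached by step down from E4 and left by step down to C4.
Step in, step out in the same direction — a passing tone.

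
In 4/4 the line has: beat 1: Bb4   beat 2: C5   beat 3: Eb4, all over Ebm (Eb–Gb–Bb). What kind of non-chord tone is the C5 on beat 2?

Escape tone.

The harmony at that moment is Eb minor triad (Eb, Gb, Bb); C5 is not a chord tone.
It is approached by step up from Bb4 and left by leap down to Eb4.
Step in, leap out, on a weak beat — an escape tone.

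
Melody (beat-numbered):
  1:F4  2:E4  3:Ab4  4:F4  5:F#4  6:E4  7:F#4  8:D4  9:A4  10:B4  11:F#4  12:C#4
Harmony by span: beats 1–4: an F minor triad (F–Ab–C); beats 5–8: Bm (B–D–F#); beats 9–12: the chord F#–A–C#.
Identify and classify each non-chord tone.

The harmony at that moment is F minor triad (F, Ab, C); E4 is not a chord tone.
It is approached by step down from F4 and left by leap up to Ab4.
Step in, leap out — an escape tone.
The harmony at that moment is B minor triad (B, D, F#); E4 is not a chord tone.
It is approached by step down from F#4 and left by step up to F#4.
Step away and step back to the same note — a neighbor tone (lower neighbor).
The harmony at that moment is F# minor triad (F#, A, C#); B4 is not a chord tone.
It is approached by step up from A4 and left by leap down to F#4.
Step in, leap out — an escape tone.

E4 (beat 2) — escape tone; E4 (beat 6) — neighbor tone; B4 (beat 10) — escape tone.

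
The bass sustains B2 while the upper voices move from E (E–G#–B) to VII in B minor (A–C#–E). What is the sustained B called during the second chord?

The harmony at that moment is A major triad (A, C#, E); B2 is not a chord tone.
It is held over (the same pitch as the preceding B2) and then sustained as the same pitch into the next harmony.
Sustained through a change of harmony — a pedal tone.

Pedal tone (pedal point).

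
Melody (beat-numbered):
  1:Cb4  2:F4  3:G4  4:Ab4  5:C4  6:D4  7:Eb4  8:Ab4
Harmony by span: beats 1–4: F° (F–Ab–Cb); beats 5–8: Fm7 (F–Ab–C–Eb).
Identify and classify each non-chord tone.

G4 (beat 3) — passing tone; D4 (beat 6) — passing tone.

The harmony at that moment is F diminished triad (F, Ab, Cb); G4 is not a chord tone.
It is approached by step up from F4 and left by step up to Ab4.
Step in, step out in the same direction — a passing tone.
The harmony at that moment is F minor seventh chord (F, Ab, C, Eb); D4 is not a chord tone.
It is approached by step up from C4 and left by step up to Eb4.
Step in, step out in the same direction — a passing tone.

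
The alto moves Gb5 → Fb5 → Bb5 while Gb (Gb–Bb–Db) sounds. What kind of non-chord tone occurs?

Fb5 is an escape tone.

The harmony at that moment is Gb major triad (Gb, Bb, Db); Fb5 is not a chord tone.
It is approached by step down from Gb5 and left by leap up to Bb5.
Step in, leap out — an escape tone.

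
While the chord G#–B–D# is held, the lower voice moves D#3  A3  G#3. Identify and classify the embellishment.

A3 is an appoggiatura.

The harmony at that moment is G# minor triad (G#, B, D#); A3 is not a chord tone.
It is approached by leap up from D#3 and left by step down to G#3.
Leap in, step out — an appoggiatura.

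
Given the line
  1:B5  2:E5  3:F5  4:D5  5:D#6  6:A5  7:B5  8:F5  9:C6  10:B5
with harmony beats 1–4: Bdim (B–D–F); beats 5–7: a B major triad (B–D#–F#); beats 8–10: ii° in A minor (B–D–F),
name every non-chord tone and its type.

The harmony at that moment is B diminished triad (B, D, F); E5 is not a chord tone.
It is approached by leap down from B5 and left by step up to F5.
Leap in, step out — an appoggiatura.
The harmony at that moment is B major triad (B, D#, F#); A5 is not a chord tone.
It is approached by leap down from D#6 and left by step up to B5.
Leap in, step out — an appoggiatura.
The harmony at that moment is B diminished triad (B, D, F); C6 is not a chord tone.
It is approached by leap up from F5 and left by step down to B5.
Leap in, step out — an appoggiatura.

E5 (beat 2) — appoggiatura; A5 (beat 6) — appoggiatura; C6 (beat 9) — appoggiatura.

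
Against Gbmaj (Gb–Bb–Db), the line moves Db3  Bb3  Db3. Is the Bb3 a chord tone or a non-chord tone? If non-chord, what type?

Gb major triad contains Gb, Bb, Db; Bb is the third, so it is a chord tone.

Chord tone (the third of Gb major triad).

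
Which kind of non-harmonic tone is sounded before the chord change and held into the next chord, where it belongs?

Anticipation.

Approach: ahead of the chord change (typically by step), so it is dissonant against the current harmony. Departure: none — the same pitch is restated or held and is a chord tone of the new harmony.
Dissonant first, consonant once the harmony catches up: the note simply arrives early — an anticipation. (The reverse timing, consonant first and dissonant after the change, would be a suspension or retardation.)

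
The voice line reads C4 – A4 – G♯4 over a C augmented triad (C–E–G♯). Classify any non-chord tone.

The harmony at that moment is C augmented triad (C, E, G♯); A4 is not a chord tone.
It is approached by leap up from C4 and left by step down to G♯4.
Leap in, step out — an appoggiatura.

A4 is an appoggiatura.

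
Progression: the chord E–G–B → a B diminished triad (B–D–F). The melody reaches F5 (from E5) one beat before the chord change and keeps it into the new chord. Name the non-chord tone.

F5 is an anticipation.

The harmony at that moment is E minor triad (E, G, B); F5 is not a chord tone.
It is approached by step up from E5 and then sustained as the same pitch into the next harmony.
Arriving early and becoming a chord tone when the harmony changes — an anticipation.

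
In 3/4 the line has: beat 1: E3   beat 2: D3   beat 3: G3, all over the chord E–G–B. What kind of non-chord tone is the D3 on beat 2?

Escape tone.

The harmony at that moment is E minor triad (E, G, B); D3 is not a chord tone.
It is approached by step down from E3 and left by leap up to G3.
Step in, leap out, on a weak beat — an escape tone.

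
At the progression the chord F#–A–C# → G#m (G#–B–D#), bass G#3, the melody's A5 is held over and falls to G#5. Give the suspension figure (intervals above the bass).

9–8 suspension.

At the second chord the bass is G#3. The suspended A5 lies a ninth above the bass; after resolving down by step to G#5, the interval above the bass becomes an octave.
Suspension figures are named by those two intervals: 9–8.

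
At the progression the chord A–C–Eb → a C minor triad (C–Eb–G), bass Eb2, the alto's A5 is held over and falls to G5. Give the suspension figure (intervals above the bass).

4–3 suspension.

At the second chord the bass is Eb2. The suspended A5 lies a fourth above the bass; after resolving down by step to G5, the interval above the bass becomes a third.
Suspension figures are named by those two intervals: 4–3.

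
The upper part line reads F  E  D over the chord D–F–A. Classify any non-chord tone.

E is a passing tone.

The harmony at that moment is D minor triad (D, F, A); E is not a chord tone.
It is approached by step down from F and left by step down to D.
Step in, step out in the same direction — a passing tone.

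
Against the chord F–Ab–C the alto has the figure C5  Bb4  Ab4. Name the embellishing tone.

Bb4 is a passing tone.

The harmony at that moment is F minor triad (F, Ab, C); Bb4 is not a chord tone.
It is approached by step down from C5 and left by step down to Ab4.
Step in, step out in the same direction — a passing tone.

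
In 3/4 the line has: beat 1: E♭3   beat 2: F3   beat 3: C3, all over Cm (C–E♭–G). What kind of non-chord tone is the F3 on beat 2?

Escape tone.

The harmony at that moment is C minor triad (C, E♭, G); F3 is not a chord tone.
It is approached by step up from E♭3 and left by leap down to C3.
Step in, leap out, on a weak beat — an escape tone.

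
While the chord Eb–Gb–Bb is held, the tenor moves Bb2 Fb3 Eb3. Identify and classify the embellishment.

Fb3 is an appoggiatura.

The harmony at that moment is Eb minor triad (Eb, Gb, Bb); Fb3 is not a chord tone.
It is approached by leap up from Bb2 and left by step down to Eb3.
Leap in, step out — an appoggiatura.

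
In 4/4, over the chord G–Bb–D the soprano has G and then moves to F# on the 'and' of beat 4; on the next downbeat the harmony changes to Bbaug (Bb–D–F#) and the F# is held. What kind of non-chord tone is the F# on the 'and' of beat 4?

Anticipation.

The harmony at that moment is G minor triad (G, Bb, D); F# is not a chord tone.
It is approached by step down from G and then sustained as the same pitch into the next harmony.
Arriving early and becoming a chord tone when the harmony changes — an anticipation.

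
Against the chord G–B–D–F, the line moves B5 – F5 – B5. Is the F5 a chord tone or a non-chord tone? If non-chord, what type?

Chord tone (the seventh of G dominant seventh chord).

G dominant seventh chord contains G, B, D, F; F is the seventh, so it is a chord tone.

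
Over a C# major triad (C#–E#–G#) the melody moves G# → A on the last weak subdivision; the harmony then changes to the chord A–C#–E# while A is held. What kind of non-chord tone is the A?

The harmony at that moment is C# major triad (C#, E#, G#); A is not a chord tone.
It is approached by step up from G# and then sustained as the same pitch into the next harmony.
Arriving early and becoming a chord tone when the harmony changes — an anticipation.

A is an anticipation.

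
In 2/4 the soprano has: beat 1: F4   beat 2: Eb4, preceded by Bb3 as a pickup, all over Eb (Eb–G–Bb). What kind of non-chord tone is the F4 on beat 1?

Appoggiatura.

The harmony at that moment is Eb major triad (Eb, G, Bb); F4 is not a chord tone.
It is approached by leap up from Bb3 and left by step down to Eb4.
Leap in, step out, metrically accented — an appoggiatura.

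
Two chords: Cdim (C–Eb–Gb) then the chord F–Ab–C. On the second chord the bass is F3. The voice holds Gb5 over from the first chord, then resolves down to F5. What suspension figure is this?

9–8 suspension.

At the second chord the bass is F3. The suspended Gb5 lies a ninth above the bass; after resolving down by step to F5, the interval above the bass becomes an octave.
Suspension figures are named by those two intervals: 9–8.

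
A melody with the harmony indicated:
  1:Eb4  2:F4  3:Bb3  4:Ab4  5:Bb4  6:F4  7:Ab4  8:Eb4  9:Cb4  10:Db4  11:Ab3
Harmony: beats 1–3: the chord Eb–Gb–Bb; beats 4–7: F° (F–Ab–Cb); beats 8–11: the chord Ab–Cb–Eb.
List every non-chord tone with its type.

F4 (beat 2) — escape tone; Bb4 (beat 5) — escape tone; Db4 (beat 10) — escape tone.

The harmony at that moment is Eb minor triad (Eb, Gb, Bb); F4 is not a chord tone.
It is approached by step up from Eb4 and left by leap down to Bb3.
Step in, leap out — an escape tone.
The harmony at that moment is F diminished triad (F, Ab, Cb); Bb4 is not a chord tone.
It is approached by step up from Ab4 and left by leap down to F4.
Step in, leap out — an escape tone.
The harmony at that moment is Ab minor triad (Ab, Cb, Eb); Db4 is not a chord tone.
It is approached by step up from Cb4 and left by leap down to Ab3.
Step in, leap out — an escape tone.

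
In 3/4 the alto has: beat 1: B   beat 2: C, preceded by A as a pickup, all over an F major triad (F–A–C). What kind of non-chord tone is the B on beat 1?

The harmony at that moment is F major triad (F, A, C); B is not a chord tone.
It is approached by step up from A and left by step up to C.
Step in, step out in the same direction — a passing tone.

Passing tone.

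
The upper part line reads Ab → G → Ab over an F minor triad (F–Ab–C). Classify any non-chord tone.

G is a neighbor tone.

The harmony at that moment is F minor triad (F, Ab, C); G is not a chord tone.
It is approached by step down from Ab and left by step up to Ab.
Step away and step back to the same note — a neighbor tone (lower neighbor).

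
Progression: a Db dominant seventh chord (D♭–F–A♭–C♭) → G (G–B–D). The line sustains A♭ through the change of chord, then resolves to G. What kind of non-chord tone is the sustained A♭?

The harmony at that moment is G major triad (G, B, D); A♭ is not a chord tone.
It is held over (the same pitch as the preceding A♭) and left by step down to G.
Held over from the previous chord and resolving down by step — a suspension.

A♭ is a suspension.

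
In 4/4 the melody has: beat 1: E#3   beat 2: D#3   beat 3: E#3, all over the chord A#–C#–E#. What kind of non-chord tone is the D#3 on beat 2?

The harmony at that moment is A# minor triad (A#, C#, E#); D#3 is not a chord tone.
It is approached by step down from E#3 and left by step up to E#3.
Step away and step back to the same note — a neighbor tone (lower neighbor).

Lower neighbor tone.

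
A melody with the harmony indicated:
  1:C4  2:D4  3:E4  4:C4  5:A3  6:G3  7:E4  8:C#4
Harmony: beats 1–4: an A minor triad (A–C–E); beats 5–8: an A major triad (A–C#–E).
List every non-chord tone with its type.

The harmony at that moment is A minor triad (A, C, E); D4 is not a chord tone.
It is approached by step up from C4 and left by step up to E4.
Step in, step out in the same direction — a passing tone.
The harmony at that moment is A major triad (A, C#, E); G3 is not a chord tone.
It is approached by step down from A3 and left by leap up to E4.
Step in, leap out — an escape tone.

D4 (beat 2) — passing tone; G3 (beat 6) — escape tone.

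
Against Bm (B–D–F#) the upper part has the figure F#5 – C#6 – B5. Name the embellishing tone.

C#6 is an appoggiatura.

The harmony at that moment is B minor triad (B, D, F#); C#6 is not a chord tone.
It is approached by leap up from F#5 and left by step down to B5.
Leap in, step out — an appoggiatura.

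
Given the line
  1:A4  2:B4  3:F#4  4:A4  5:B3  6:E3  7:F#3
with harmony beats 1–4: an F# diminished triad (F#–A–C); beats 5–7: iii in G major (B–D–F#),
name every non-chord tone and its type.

B4 (beat 2) — escape tone; E3 (beat 6) — appoggiatura.

The harmony at that moment is F# diminished triad (F#, A, C); B4 is not a chord tone.
It is approached by step up from A4 and left by leap down to F#4.
Step in, leap out — an escape tone.
The harmony at that moment is B minor triad (B, D, F#); E3 is not a chord tone.
It is approached by leap down from B3 and left by step up to F#3.
Leap in, step out — an appoggiatura.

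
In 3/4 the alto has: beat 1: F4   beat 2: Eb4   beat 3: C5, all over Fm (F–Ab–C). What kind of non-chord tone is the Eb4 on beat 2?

Escape tone.

The harmony at that moment is F minor triad (F, Ab, C); Eb4 is not a chord tone.
It is approached by step down from F4 and left by leap up to C5.
Step in, leap out, on a weak beat — an escape tone.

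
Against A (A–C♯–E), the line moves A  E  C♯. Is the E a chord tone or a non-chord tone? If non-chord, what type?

Chord tone (the fifth of A major triad).

A major triad contains A, C♯, E; E is the fifth, so it is a chord tone.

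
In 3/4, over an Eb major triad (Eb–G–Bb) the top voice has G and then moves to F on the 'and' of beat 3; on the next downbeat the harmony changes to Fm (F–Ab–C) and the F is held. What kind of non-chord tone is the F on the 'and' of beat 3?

The harmony at that moment is Eb major triad (Eb, G, Bb); F is not a chord tone.
It is approached by step down from G and then sustained as the same pitch into the next harmony.
Arriving early and becoming a chord tone when the harmony changes — an anticipation.

Anticipation.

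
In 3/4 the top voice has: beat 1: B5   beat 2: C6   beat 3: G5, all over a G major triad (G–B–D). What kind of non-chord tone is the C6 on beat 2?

The harmony at that moment is G major triad (G, B, D); C6 is not a chord tone.
It is approached by step up from B5 and left by leap down to G5.
Step in, leap out, on a weak beat — an escape tone.

Escape tone.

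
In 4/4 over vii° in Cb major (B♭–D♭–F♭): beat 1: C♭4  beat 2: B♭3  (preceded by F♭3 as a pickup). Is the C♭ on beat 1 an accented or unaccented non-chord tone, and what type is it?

Accented appoggiatura.

The harmony at that moment is B♭ diminished triad (B♭, D♭, F♭); C♭4 is not a chord tone.
It is approached by leap up from F♭3 and left by step down to B♭3.
Leap in, step out — an appoggiatura.
It falls on the downbeat, so it is accented.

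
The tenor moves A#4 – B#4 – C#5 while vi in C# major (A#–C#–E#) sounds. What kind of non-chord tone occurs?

The harmony at that moment is A# minor triad (A#, C#, E#); B#4 is not a chord tone.
It is approached by step up from A#4 and left by step up to C#5.
Step in, step out in the same direction — a passing tone.

B#4 is a passing tone.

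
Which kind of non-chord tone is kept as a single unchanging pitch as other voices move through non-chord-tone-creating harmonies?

Approach: none. Departure: none — a single pitch is sustained while the chords change around it, passing through harmonies that do not contain it.
No melodic motion at all; the dissonance is created entirely by the moving harmonies against the stationary note — a pedal tone (pedal point).

Pedal tone.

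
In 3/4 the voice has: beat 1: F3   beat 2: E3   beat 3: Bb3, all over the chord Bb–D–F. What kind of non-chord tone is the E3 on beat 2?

The harmony at that moment is Bb major triad (Bb, D, F); E3 is not a chord tone.
It is approached by step down from F3 and left by leap up to Bb3.
Step in, leap out, on a weak beat — an escape tone.

Escape tone.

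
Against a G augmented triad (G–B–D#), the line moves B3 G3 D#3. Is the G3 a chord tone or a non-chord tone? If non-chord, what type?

G augmented triad contains G, B, D#; G is the root, so it is a chord tone.

Chord tone (the root of G augmented triad).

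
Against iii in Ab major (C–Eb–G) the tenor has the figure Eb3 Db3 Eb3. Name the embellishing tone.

The harmony at that moment is C minor triad (C, Eb, G); Db3 is not a chord tone.
It is approached by step down from Eb3 and left by step up to Eb3.
Step away and step back to the same note — a neighbor tone (lower neighbor).

Db3 is a neighbor tone.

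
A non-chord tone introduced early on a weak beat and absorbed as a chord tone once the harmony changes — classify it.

Anticipation.

Approach: ahead of the chord change (typically by step), so it is dissonant against the current harmony. Departure: none — the same pitch is restated or held and is a chord tone of the new harmony.
Dissonant first, consonant once the harmony catches up: the note simply arrives early — an anticipation. (The reverse timing, consonant first and dissonant after the change, would be a suspension or retardation.)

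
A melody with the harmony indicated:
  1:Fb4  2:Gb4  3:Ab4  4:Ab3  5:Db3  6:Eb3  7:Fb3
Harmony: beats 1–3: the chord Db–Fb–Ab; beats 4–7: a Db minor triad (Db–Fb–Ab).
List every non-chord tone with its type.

Gb4 (beat 2) — passing tone; Eb3 (beat 6) — passing tone.

The harmony at that moment is Db minor triad (Db, Fb, Ab); Gb4 is not a chord tone.
It is approached by step up from Fb4 and left by step up to Ab4.
Step in, step out in the same direction — a passing tone.
The harmony at that moment is Db minor triad (Db, Fb, Ab); Eb3 is not a chord tone.
It is approached by step up from Db3 and left by step up to Fb3.
Step in, step out in the same direction — a passing tone.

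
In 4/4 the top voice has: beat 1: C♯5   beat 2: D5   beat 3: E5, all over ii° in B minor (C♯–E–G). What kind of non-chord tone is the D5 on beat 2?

Passing tone.

The harmony at that moment is C♯ diminished triad (C♯, E, G); D5 is not a chord tone.
It is approached by step up from C♯5 and left by step up to E5.
Step in, step out in the same direction — a passing tone.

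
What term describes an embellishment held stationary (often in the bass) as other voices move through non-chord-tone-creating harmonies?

Pedal tone.

Approach: none. Departure: none — a single pitch is sustained while the chords change around it, passing through harmonies that do not contain it.
No melodic motion at all; the dissonance is created entirely by the moving harmonies against the stationary note — a pedal tone (pedal point).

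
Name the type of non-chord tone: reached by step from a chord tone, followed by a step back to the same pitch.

Approach: by step. Departure: by step in the opposite direction, back to the starting pitch.
Stepwise on both sides but reversing to return to the same chord tone — a neighbor tone. (Had it continued onward in the same direction it would be a passing tone instead.)

Neighbor tone.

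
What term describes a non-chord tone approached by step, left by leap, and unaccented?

Escape tone.

Approach: by step. Departure: by leap. Metric position: weak.
Step in, leap out, from a weak position — an escape tone (échappée). (It is the mirror image of the appoggiatura, which leaps in and steps out on a strong beat.)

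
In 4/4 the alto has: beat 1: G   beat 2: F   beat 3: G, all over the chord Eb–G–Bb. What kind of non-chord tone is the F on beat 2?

The harmony at that moment is Eb major triad (Eb, G, Bb); F is not a chord tone.
It is approached by step down from G and left by step up to G.
Step away and step back to the same note — a neighbor tone (lower neighbor).

Lower neighbor tone.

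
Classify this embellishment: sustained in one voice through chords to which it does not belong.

Approach: none. Departure: none — a single pitch is sustained while the chords change around it, passing through harmonies that do not contain it.
No melodic motion at all; the dissonance is created entirely by the moving harmonies against the stationary note — a pedal tone (pedal point).

Pedal tone.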